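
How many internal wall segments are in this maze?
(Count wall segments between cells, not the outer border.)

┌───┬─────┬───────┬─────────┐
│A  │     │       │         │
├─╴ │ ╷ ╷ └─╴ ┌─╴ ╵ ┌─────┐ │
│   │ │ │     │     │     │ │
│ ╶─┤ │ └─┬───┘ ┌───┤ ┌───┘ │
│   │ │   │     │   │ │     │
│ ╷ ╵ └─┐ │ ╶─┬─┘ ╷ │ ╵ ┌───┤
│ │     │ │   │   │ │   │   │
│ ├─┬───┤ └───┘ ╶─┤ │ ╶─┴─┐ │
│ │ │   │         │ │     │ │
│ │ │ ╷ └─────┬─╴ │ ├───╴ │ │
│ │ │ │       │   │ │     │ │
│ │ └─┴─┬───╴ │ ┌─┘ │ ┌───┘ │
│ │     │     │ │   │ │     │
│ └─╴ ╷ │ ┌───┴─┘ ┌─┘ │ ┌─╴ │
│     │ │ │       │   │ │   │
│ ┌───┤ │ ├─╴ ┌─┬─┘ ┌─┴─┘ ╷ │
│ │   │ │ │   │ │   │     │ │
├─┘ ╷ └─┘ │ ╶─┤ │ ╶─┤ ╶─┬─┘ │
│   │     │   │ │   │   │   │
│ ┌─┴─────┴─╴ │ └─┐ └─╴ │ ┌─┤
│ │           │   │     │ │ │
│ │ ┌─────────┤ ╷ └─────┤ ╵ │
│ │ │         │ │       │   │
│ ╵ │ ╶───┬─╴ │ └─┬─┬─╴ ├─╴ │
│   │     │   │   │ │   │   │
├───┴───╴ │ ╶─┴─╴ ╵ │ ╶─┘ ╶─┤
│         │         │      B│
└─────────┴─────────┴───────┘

Counting internal wall segments:
Total internal walls: 169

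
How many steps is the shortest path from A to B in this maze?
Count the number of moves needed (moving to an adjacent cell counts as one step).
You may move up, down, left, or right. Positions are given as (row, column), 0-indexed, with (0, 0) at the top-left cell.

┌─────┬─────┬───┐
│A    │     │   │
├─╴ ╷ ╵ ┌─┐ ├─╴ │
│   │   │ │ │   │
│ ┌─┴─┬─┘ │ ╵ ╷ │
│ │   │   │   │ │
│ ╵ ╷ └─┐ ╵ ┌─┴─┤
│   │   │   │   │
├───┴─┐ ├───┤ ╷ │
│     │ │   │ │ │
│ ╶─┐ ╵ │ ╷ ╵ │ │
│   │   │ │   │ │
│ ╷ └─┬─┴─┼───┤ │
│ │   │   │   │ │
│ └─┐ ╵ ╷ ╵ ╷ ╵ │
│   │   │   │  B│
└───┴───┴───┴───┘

Using BFS to find shortest path:
Start: (0, 0), End: (7, 7)
Path found:
(0,0) → (0,1) → (1,1) → (1,0) → (2,0) → (3,0) → (3,1) → (2,1) → (2,2) → (3,2) → (3,3) → (4,3) → (5,3) → (5,2) → (4,2) → (4,1) → (4,0) → (5,0) → (5,1) → (6,1) → (6,2) → (7,2) → (7,3) → (6,3) → (6,4) → (7,4) → (7,5) → (6,5) → (6,6) → (7,6) → (7,7)
Number of steps: 30

Solution:

┌─────┬─────┬───┐
│A ↓  │     │   │
├─╴ ╷ ╵ ┌─┐ ├─╴ │
│↓ ↲│   │ │ │   │
│ ┌─┴─┬─┘ │ ╵ ╷ │
│↓│↱ ↓│   │   │ │
│ ╵ ╷ └─┐ ╵ ┌─┴─┤
│↳ ↑│↳ ↓│   │   │
├───┴─┐ ├───┤ ╷ │
│↓ ← ↰│↓│   │ │ │
│ ╶─┐ ╵ │ ╷ ╵ │ │
│↳ ↓│↑ ↲│ │   │ │
│ ╷ └─┬─┴─┼───┤ │
│ │↳ ↓│↱ ↓│↱ ↓│ │
│ └─┐ ╵ ╷ ╵ ╷ ╵ │
│   │↳ ↑│↳ ↑│↳ B│
└───┴───┴───┴───┘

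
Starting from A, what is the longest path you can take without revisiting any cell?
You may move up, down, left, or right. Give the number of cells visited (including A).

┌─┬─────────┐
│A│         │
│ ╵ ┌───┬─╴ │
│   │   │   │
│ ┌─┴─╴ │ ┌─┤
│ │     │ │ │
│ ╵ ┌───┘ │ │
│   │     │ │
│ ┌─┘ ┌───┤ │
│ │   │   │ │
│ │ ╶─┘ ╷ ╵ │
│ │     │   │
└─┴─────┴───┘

Finding longest simple path using DFS:
Start: (0, 0)
Longest path visits 26 cells
Path: A → down → right → up → right → right → right → right → down → left → down → down → left → left → down → left → down → right → right → up → right → down → right → up → up → up

Solution:

┌─┬─────────┐
│A│↱ → → → ↓│
│ ╵ ┌───┬─╴ │
│↳ ↑│   │↓ ↲│
│ ┌─┴─╴ │ ┌─┤
│ │     │↓│B│
│ ╵ ┌───┘ │ │
│   │↓ ← ↲│↑│
│ ┌─┘ ┌───┤ │
│ │↓ ↲│↱ ↓│↑│
│ │ ╶─┘ ╷ ╵ │
│ │↳ → ↑│↳ ↑│
└─┴─────┴───┘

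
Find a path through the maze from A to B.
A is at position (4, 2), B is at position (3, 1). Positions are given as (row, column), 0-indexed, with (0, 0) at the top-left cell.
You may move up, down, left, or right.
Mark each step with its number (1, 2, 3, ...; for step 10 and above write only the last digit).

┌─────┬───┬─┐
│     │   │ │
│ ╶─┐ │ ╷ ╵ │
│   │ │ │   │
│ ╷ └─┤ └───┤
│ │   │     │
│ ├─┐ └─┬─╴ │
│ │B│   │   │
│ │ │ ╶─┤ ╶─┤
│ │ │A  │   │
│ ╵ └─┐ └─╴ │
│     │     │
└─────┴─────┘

Finding the shortest path from (4, 2) to (3, 1):
Path length: 12 steps
Directions: up → up → left → up → left → down → down → down → down → right → up → up

Solution:

┌─────┬───┬─┐
│     │   │ │
│ ╶─┐ │ ╷ ╵ │
│5 4│ │ │   │
│ ╷ └─┤ └───┤
│6│3 2│     │
│ ├─┐ └─┬─╴ │
│7│B│1  │   │
│ │ │ ╶─┤ ╶─┤
│8│1│A  │   │
│ ╵ └─┐ └─╴ │
│9 0  │     │
└─────┴─────┘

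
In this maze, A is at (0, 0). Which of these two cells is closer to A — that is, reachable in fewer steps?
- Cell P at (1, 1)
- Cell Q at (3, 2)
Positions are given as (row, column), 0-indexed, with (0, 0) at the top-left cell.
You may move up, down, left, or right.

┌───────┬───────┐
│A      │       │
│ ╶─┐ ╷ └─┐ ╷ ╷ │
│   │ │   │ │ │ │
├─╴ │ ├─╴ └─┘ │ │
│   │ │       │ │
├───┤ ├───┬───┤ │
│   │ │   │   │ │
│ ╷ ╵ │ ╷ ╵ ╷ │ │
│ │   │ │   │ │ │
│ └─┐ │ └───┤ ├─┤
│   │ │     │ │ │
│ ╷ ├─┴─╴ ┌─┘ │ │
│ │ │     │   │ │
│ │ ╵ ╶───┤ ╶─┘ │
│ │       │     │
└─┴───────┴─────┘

Shortest path A → P at (1, 1): 2 steps
Shortest path A → Q at (3, 2): 5 steps

P is closer (2 steps vs 5 steps).

Path to P:

┌───────┬───────┐
│A      │       │
│ ╶─┐ ╷ └─┐ ╷ ╷ │
│↳ P│ │   │ │ │ │
├─╴ │ ├─╴ └─┘ │ │
│   │ │       │ │
├───┤ ├───┬───┤ │
│   │ │   │   │ │
│ ╷ ╵ │ ╷ ╵ ╷ │ │
│ │   │ │   │ │ │
│ └─┐ │ └───┤ ├─┤
│   │ │     │ │ │
│ ╷ ├─┴─╴ ┌─┘ │ │
│ │ │     │   │ │
│ │ ╵ ╶───┤ ╶─┘ │
│ │       │     │
└─┴───────┴─────┘

Path to Q:

┌───────┬───────┐
│A → ↓  │       │
│ ╶─┐ ╷ └─┐ ╷ ╷ │
│   │↓│   │ │ │ │
├─╴ │ ├─╴ └─┘ │ │
│   │↓│       │ │
├───┤ ├───┬───┤ │
│   │Q│   │   │ │
│ ╷ ╵ │ ╷ ╵ ╷ │ │
│ │   │ │   │ │ │
│ └─┐ │ └───┤ ├─┤
│   │ │     │ │ │
│ ╷ ├─┴─╴ ┌─┘ │ │
│ │ │     │   │ │
│ │ ╵ ╶───┤ ╶─┘ │
│ │       │     │
└─┴───────┴─────┘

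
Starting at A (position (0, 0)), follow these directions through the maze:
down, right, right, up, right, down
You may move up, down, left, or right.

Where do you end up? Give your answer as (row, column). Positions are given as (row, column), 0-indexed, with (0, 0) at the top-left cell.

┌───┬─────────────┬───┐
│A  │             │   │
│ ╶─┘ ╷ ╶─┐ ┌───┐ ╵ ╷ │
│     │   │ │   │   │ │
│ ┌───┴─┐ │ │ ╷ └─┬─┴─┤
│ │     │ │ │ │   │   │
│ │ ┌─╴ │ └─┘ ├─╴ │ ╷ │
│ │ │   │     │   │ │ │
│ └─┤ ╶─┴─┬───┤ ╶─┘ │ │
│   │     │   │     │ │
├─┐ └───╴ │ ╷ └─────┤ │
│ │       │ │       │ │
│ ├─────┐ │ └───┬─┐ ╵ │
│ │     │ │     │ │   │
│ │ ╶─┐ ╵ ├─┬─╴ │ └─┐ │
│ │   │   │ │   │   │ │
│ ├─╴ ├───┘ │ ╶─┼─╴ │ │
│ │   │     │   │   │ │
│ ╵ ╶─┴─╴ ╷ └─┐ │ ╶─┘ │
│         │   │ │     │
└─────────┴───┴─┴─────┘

Following directions step by step:
Start: (0, 0)
  down: (0, 0) → (1, 0)
  right: (1, 0) → (1, 1)
  right: (1, 1) → (1, 2)
  up: (1, 2) → (0, 2)
  right: (0, 2) → (0, 3)
  down: (0, 3) → (1, 3)
Final position: (1, 3)

Path taken:

┌───┬─────────────┬───┐
│A  │↱ ↓          │   │
│ ╶─┘ ╷ ╶─┐ ┌───┐ ╵ ╷ │
│↳ → ↑│B  │ │   │   │ │
│ ┌───┴─┐ │ │ ╷ └─┬─┴─┤
│ │     │ │ │ │   │   │
│ │ ┌─╴ │ └─┘ ├─╴ │ ╷ │
│ │ │   │     │   │ │ │
│ └─┤ ╶─┴─┬───┤ ╶─┘ │ │
│   │     │   │     │ │
├─┐ └───╴ │ ╷ └─────┤ │
│ │       │ │       │ │
│ ├─────┐ │ └───┬─┐ ╵ │
│ │     │ │     │ │   │
│ │ ╶─┐ ╵ ├─┬─╴ │ └─┐ │
│ │   │   │ │   │   │ │
│ ├─╴ ├───┘ │ ╶─┼─╴ │ │
│ │   │     │   │   │ │
│ ╵ ╶─┴─╴ ╷ └─┐ │ ╶─┘ │
│         │   │ │     │
└─────────┴───┴─┴─────┘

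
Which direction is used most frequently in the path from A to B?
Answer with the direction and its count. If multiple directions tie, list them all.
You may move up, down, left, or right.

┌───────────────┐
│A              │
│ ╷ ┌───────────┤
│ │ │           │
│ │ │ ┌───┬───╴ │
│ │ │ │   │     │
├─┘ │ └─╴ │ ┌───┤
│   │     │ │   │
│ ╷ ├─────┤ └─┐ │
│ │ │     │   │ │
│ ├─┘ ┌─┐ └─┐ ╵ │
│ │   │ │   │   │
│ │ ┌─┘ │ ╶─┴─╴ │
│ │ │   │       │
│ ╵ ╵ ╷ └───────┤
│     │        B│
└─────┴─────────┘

Directions: right, down, down, down, left, down, down, down, down, right, right, up, right, down, right, right, right, right
Counts: {'right': 8, 'down': 8, 'left': 1, 'up': 1}
Most common: down and right (tied at 8 times each)

Solution:

┌───────────────┐
│A ↓            │
│ ╷ ┌───────────┤
│ │↓│           │
│ │ │ ┌───┬───╴ │
│ │↓│ │   │     │
├─┘ │ └─╴ │ ┌───┤
│↓ ↲│     │ │   │
│ ╷ ├─────┤ └─┐ │
│↓│ │     │   │ │
│ ├─┘ ┌─┐ └─┐ ╵ │
│↓│   │ │   │   │
│ │ ┌─┘ │ ╶─┴─╴ │
│↓│ │↱ ↓│       │
│ ╵ ╵ ╷ └───────┤
│↳ → ↑│↳ → → → B│
└─────┴─────────┘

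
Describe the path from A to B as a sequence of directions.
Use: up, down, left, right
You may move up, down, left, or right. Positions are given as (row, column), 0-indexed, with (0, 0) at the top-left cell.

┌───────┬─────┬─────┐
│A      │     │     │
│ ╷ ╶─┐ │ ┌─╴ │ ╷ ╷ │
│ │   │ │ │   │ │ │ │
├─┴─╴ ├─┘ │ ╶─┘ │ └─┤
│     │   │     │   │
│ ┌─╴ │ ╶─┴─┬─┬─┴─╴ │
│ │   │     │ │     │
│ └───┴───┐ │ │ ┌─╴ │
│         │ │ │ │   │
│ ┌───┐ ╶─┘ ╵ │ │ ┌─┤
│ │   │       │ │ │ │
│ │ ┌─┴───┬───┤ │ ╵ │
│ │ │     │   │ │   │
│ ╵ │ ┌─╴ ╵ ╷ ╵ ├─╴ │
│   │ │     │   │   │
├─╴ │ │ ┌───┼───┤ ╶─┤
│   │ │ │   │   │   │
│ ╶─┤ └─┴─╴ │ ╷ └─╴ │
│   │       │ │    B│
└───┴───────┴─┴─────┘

Finding the path and converting it to directions:
Path through cells: (0,0) → (0,1) → (1,1) → (1,2) → (2,2) → (2,1) → (2,0) → (3,0) → (4,0) → (4,1) → (4,2) → (4,3) → (5,3) → (5,4) → (5,5) → (4,5) → (3,5) → (3,4) → (3,3) → (2,3) → (2,4) → (1,4) → (0,4) → (0,5) → (0,6) → (1,6) → (1,5) → (2,5) → (2,6) → (2,7) → (1,7) → (0,7) → (0,8) → (1,8) → (2,8) → (2,9) → (3,9) → (4,9) → (4,8) → (5,8) → (6,8) → (6,9) → (7,9) → (7,8) → (8,8) → (8,9) → (9,9)
Directions: right, down, right, down, left, left, down, down, right, right, right, down, right, right, up, up, left, left, up, right, up, up, right, right, down, left, down, right, right, up, up, right, down, down, right, down, down, left, down, down, right, down, left, down, right, down

Solution:

┌───────┬─────┬─────┐
│A ↓    │↱ → ↓│↱ ↓  │
│ ╷ ╶─┐ │ ┌─╴ │ ╷ ╷ │
│ │↳ ↓│ │↑│↓ ↲│↑│↓│ │
├─┴─╴ ├─┘ │ ╶─┘ │ └─┤
│↓ ← ↲│↱ ↑│↳ → ↑│↳ ↓│
│ ┌─╴ │ ╶─┴─┬─┬─┴─╴ │
│↓│   │↑ ← ↰│ │    ↓│
│ └───┴───┐ │ │ ┌─╴ │
│↳ → → ↓  │↑│ │ │↓ ↲│
│ ┌───┐ ╶─┘ ╵ │ │ ┌─┤
│ │   │↳ → ↑  │ │↓│ │
│ │ ┌─┴───┬───┤ │ ╵ │
│ │ │     │   │ │↳ ↓│
│ ╵ │ ┌─╴ ╵ ╷ ╵ ├─╴ │
│   │ │     │   │↓ ↲│
├─╴ │ │ ┌───┼───┤ ╶─┤
│   │ │ │   │   │↳ ↓│
│ ╶─┤ └─┴─╴ │ ╷ └─╴ │
│   │       │ │    B│
└───┴───────┴─┴─────┘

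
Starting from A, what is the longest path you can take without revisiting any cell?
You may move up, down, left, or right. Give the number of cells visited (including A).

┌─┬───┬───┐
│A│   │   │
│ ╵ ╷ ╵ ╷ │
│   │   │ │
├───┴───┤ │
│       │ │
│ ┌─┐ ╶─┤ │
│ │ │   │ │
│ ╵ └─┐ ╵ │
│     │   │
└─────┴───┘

Finding longest simple path using DFS:
Start: (0, 0)
Longest path visits 23 cells
Path: A → down → right → up → right → down → right → up → right → down → down → down → down → left → up → left → up → left → left → down → down → right → up

Solution:

┌─┬───┬───┐
│A│↱ ↓│↱ ↓│
│ ╵ ╷ ╵ ╷ │
│↳ ↑│↳ ↑│↓│
├───┴───┤ │
│↓ ← ↰  │↓│
│ ┌─┐ ╶─┤ │
│↓│B│↑ ↰│↓│
│ ╵ └─┐ ╵ │
│↳ ↑  │↑ ↲│
└─────┴───┘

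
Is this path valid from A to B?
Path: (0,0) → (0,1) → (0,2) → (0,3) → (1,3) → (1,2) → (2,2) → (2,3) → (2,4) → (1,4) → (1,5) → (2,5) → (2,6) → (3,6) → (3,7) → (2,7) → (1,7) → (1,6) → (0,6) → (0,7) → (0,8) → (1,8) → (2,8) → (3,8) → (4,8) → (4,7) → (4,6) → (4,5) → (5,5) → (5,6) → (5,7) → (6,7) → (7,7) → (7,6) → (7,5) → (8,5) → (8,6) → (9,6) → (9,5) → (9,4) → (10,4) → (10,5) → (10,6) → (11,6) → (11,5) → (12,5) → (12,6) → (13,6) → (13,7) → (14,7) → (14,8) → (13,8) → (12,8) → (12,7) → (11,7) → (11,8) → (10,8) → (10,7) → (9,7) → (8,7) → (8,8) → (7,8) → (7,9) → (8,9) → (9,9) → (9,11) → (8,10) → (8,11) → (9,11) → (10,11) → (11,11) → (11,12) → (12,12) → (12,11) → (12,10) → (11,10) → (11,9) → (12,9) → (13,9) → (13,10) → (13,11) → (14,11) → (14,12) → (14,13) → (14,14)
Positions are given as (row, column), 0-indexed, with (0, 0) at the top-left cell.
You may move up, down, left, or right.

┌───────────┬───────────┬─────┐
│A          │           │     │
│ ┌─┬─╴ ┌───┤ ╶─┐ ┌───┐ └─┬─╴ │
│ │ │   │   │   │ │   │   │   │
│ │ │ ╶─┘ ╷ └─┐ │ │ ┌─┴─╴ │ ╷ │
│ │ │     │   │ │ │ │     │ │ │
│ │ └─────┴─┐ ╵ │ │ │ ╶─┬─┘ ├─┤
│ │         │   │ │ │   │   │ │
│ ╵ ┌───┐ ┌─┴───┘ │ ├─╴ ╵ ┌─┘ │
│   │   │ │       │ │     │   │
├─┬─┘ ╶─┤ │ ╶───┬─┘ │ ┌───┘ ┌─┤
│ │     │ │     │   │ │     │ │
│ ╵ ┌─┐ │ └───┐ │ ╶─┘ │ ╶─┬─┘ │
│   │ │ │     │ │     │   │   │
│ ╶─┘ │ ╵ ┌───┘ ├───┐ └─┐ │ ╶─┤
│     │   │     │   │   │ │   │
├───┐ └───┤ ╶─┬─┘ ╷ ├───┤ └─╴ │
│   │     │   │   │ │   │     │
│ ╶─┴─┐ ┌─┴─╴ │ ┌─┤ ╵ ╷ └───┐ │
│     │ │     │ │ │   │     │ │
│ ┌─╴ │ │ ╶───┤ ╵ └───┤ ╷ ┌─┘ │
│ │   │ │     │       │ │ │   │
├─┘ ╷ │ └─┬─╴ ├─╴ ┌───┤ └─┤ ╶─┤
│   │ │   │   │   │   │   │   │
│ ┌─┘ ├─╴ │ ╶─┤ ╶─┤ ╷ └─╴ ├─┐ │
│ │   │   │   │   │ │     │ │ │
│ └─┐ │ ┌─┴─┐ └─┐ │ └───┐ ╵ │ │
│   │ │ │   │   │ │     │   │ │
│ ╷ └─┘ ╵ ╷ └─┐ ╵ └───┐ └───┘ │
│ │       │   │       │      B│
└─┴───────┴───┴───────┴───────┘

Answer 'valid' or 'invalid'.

Checking path validity:
Result: Invalid move at step 65: cannot move from (9, 9) to (9, 11).

invalid

Correct solution:

┌───────────┬───────────┬─────┐
│A → → ↓    │↱ → ↓      │     │
│ ┌─┬─╴ ┌───┤ ╶─┐ ┌───┐ └─┬─╴ │
│ │ │↓ ↲│↱ ↓│↑ ↰│↓│   │   │   │
│ │ │ ╶─┘ ╷ └─┐ │ │ ┌─┴─╴ │ ╷ │
│ │ │↳ → ↑│↳ ↓│↑│↓│ │     │ │ │
│ │ └─────┴─┐ ╵ │ │ │ ╶─┬─┘ ├─┤
│ │         │↳ ↑│↓│ │   │   │ │
│ ╵ ┌───┐ ┌─┴───┘ │ ├─╴ ╵ ┌─┘ │
│   │   │ │↓ ← ← ↲│ │     │   │
├─┬─┘ ╶─┤ │ ╶───┬─┘ │ ┌───┘ ┌─┤
│ │     │ │↳ → ↓│   │ │     │ │
│ ╵ ┌─┐ │ └───┐ │ ╶─┘ │ ╶─┬─┘ │
│   │ │ │     │↓│     │   │   │
│ ╶─┘ │ ╵ ┌───┘ ├───┐ └─┐ │ ╶─┤
│     │   │↓ ← ↲│↱ ↓│   │ │   │
├───┐ └───┤ ╶─┬─┘ ╷ ├───┤ └─╴ │
│   │     │↳ ↓│↱ ↑│↓│↱ ↓│     │
│ ╶─┴─┐ ┌─┴─╴ │ ┌─┤ ╵ ╷ └───┐ │
│     │ │↓ ← ↲│↑│ │↳ ↑│↓    │ │
│ ┌─╴ │ │ ╶───┤ ╵ └───┤ ╷ ┌─┘ │
│ │   │ │↳ → ↓│↑ ↰    │↓│ │   │
├─┘ ╷ │ └─┬─╴ ├─╴ ┌───┤ └─┤ ╶─┤
│   │ │   │↓ ↲│↱ ↑│↓ ↰│↳ ↓│   │
│ ┌─┘ ├─╴ │ ╶─┤ ╶─┤ ╷ └─╴ ├─┐ │
│ │   │   │↳ ↓│↑ ↰│↓│↑ ← ↲│ │ │
│ └─┐ │ ┌─┴─┐ └─┐ │ └───┐ ╵ │ │
│   │ │ │   │↳ ↓│↑│↳ → ↓│   │ │
│ ╷ └─┘ ╵ ╷ └─┐ ╵ └───┐ └───┘ │
│ │       │   │↳ ↑    │↳ → → B│
└─┴───────┴───┴───────┴───────┘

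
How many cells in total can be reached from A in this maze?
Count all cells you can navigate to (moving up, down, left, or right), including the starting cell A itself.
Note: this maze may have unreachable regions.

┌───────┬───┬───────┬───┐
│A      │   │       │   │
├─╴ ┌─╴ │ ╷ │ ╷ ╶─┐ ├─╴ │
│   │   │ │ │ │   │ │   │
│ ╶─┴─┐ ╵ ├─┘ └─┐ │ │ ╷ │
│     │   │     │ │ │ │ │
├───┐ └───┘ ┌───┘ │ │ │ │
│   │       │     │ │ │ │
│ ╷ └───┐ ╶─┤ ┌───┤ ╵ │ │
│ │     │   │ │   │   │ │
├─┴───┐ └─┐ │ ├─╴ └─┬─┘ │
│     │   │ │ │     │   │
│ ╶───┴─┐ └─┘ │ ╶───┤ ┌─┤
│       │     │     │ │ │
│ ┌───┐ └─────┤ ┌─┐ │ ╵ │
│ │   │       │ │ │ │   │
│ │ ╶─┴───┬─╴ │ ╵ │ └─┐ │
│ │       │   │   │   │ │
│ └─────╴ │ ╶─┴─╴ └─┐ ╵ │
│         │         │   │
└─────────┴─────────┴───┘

Using BFS/flood-fill to find all reachable cells from A:
Maze size: 10 × 12 = 120 total cells
All cells are reachable — the maze is fully connected.
Reachable cells: 120

Reachable region (· marks reachable cells):

┌───────┬───┬───────┬───┐
│A · · ·│· ·│· · · ·│· ·│
├─╴ ┌─╴ │ ╷ │ ╷ ╶─┐ ├─╴ │
│· ·│· ·│·│·│·│· ·│·│· ·│
│ ╶─┴─┐ ╵ ├─┘ └─┐ │ │ ╷ │
│· · ·│· ·│· · ·│·│·│·│·│
├───┐ └───┘ ┌───┘ │ │ │ │
│· ·│· · · ·│· · ·│·│·│·│
│ ╷ └───┐ ╶─┤ ┌───┤ ╵ │ │
│·│· · ·│· ·│·│· ·│· ·│·│
├─┴───┐ └─┐ │ ├─╴ └─┬─┘ │
│· · ·│· ·│·│·│· · ·│· ·│
│ ╶───┴─┐ └─┘ │ ╶───┤ ┌─┤
│· · · ·│· · ·│· · ·│·│·│
│ ┌───┐ └─────┤ ┌─┐ │ ╵ │
│·│· ·│· · · ·│·│·│·│· ·│
│ │ ╶─┴───┬─╴ │ ╵ │ └─┐ │
│·│· · · ·│· ·│· ·│· ·│·│
│ └─────╴ │ ╶─┴─╴ └─┐ ╵ │
│· · · · ·│· · · · ·│· ·│
└─────────┴─────────┴───┘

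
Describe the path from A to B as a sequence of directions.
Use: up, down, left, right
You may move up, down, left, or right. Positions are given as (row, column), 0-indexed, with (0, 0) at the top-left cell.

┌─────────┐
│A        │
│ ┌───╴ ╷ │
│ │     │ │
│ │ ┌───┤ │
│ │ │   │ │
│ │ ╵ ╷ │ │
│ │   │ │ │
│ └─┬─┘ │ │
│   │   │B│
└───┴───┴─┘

Finding the path and converting it to directions:
Path through cells: (0,0) → (0,1) → (0,2) → (0,3) → (0,4) → (1,4) → (2,4) → (3,4) → (4,4)
Directions: right, right, right, right, down, down, down, down

Solution:

┌─────────┐
│A → → → ↓│
│ ┌───╴ ╷ │
│ │     │↓│
│ │ ┌───┤ │
│ │ │   │↓│
│ │ ╵ ╷ │ │
│ │   │ │↓│
│ └─┬─┘ │ │
│   │   │B│
└───┴───┴─┘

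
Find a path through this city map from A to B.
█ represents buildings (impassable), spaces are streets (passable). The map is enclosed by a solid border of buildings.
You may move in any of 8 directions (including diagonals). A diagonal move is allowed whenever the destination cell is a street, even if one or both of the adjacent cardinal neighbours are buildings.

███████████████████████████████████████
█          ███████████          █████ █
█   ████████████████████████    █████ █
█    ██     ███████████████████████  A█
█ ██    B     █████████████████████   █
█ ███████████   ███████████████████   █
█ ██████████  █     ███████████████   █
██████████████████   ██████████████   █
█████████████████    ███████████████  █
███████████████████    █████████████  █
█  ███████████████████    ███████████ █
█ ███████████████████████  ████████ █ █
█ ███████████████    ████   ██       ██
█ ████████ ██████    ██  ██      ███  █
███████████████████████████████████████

Finding the shortest path from A to B:
Movement: 8-directional
Path length: 37 steps
Directions: down → down → down → down → down → down → down → down → down-left → left → left → left → left → left → left → down-left → left → left → up-left → up-left → up-left → left → left → up-left → left → up-left → up-left → up-left → left → left → up-left → left → up-left → left → left → left → left

Solution:

███████████████████████████████████████
█          ███████████          █████ █
█   ████████████████████████    █████ █
█    ██     ███████████████████████  A█
█ ██    B←←←← █████████████████████  ↓█
█ ███████████↖← ███████████████████  ↓█
█ ██████████  █↖←←  ███████████████  ↓█
██████████████████↖  ██████████████  ↓█
█████████████████  ↖ ███████████████ ↓█
███████████████████ ↖← █████████████ ↓█
█  ███████████████████↖←← ███████████↓█
█ ███████████████████████↖ ████████ █↙█
█ ███████████████    ████ ↖ ██↙←←←←←←██
█ ████████ ██████    ██  ██↖←←   ███  █
███████████████████████████████████████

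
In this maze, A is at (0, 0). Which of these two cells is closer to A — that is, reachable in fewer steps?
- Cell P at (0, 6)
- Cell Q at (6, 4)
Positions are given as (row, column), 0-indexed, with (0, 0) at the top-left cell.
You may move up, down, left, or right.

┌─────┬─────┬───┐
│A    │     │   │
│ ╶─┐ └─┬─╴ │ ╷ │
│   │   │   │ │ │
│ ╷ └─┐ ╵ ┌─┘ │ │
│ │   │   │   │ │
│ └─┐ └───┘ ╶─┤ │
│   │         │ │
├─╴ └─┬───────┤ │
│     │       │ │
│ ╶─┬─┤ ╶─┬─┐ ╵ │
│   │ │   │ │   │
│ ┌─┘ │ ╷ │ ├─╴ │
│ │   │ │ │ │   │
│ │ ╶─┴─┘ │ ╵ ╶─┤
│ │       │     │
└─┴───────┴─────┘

Shortest path A → P at (0, 6): 12 steps
Shortest path A → Q at (6, 4): 26 steps

P is closer (12 steps vs 26 steps).

Path to P:

┌─────┬─────┬───┐
│A    │     │P  │
│ ╶─┐ └─┬─╴ │ ╷ │
│↳ ↓│   │   │↑│ │
│ ╷ └─┐ ╵ ┌─┘ │ │
│ │↳ ↓│   │↱ ↑│ │
│ └─┐ └───┘ ╶─┤ │
│   │↳ → → ↑  │ │
├─╴ └─┬───────┤ │
│     │       │ │
│ ╶─┬─┤ ╶─┬─┐ ╵ │
│   │ │   │ │   │
│ ┌─┘ │ ╷ │ ├─╴ │
│ │   │ │ │ │   │
│ │ ╶─┴─┘ │ ╵ ╶─┤
│ │       │     │
└─┴───────┴─────┘

Path to Q:

┌─────┬─────┬───┐
│A    │     │↱ ↓│
│ ╶─┐ └─┬─╴ │ ╷ │
│↳ ↓│   │   │↑│↓│
│ ╷ └─┐ ╵ ┌─┘ │ │
│ │↳ ↓│   │↱ ↑│↓│
│ └─┐ └───┘ ╶─┤ │
│   │↳ → → ↑  │↓│
├─╴ └─┬───────┤ │
│     │↓ ← ← ↰│↓│
│ ╶─┬─┤ ╶─┬─┐ ╵ │
│   │ │↳ ↓│ │↑ ↲│
│ ┌─┘ │ ╷ │ ├─╴ │
│ │   │ │Q│ │   │
│ │ ╶─┴─┘ │ ╵ ╶─┤
│ │       │     │
└─┴───────┴─────┘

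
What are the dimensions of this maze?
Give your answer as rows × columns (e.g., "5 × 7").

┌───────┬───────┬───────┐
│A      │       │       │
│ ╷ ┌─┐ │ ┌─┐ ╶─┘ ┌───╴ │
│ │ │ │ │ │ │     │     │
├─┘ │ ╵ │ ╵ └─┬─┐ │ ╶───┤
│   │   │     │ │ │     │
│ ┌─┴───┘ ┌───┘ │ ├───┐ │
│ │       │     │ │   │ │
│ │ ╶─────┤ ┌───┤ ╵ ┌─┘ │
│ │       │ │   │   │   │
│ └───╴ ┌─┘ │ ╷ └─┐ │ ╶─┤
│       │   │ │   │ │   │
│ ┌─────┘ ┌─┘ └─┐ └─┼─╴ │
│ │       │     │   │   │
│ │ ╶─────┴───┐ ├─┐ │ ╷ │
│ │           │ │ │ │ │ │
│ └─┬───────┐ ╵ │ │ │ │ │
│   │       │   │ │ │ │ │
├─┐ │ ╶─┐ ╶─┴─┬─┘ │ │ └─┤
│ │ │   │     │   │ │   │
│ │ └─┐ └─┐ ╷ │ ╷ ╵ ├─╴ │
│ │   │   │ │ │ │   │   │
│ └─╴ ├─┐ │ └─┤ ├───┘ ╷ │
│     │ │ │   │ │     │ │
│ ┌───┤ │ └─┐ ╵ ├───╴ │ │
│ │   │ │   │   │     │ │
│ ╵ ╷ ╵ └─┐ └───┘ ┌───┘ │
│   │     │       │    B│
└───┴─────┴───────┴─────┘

Counting the maze dimensions:
Rows (vertical): 14
Columns (horizontal): 12
Dimensions: 14 × 12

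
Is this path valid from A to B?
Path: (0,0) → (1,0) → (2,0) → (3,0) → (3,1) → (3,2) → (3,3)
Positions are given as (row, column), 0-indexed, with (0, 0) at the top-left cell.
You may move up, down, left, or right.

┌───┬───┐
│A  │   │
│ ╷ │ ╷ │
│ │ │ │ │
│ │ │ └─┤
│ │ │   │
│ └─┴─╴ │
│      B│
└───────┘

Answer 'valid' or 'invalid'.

Checking path validity:
Result: All consecutive moves are passable.

valid

Correct solution:

┌───┬───┐
│A  │   │
│ ╷ │ ╷ │
│↓│ │ │ │
│ │ │ └─┤
│↓│ │   │
│ └─┴─╴ │
│↳ → → B│
└───────┘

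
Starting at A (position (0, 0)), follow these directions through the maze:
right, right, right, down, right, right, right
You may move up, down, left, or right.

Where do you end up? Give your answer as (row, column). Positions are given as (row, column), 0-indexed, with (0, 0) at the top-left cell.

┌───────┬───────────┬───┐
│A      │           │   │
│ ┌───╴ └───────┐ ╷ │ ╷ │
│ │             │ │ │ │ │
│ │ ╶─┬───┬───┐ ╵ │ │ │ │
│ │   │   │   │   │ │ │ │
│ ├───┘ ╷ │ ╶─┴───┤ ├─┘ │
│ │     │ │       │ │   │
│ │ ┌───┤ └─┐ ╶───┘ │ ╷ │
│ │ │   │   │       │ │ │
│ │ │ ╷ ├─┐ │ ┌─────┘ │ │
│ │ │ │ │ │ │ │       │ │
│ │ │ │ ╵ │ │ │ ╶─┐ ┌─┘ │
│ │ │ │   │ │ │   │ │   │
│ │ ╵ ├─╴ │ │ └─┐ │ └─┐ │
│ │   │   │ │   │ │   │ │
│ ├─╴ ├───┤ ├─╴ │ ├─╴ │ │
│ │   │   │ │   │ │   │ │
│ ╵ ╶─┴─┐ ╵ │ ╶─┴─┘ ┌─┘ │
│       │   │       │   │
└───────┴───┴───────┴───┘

Following directions step by step:
Start: (0, 0)
  right: (0, 0) → (0, 1)
  right: (0, 1) → (0, 2)
  right: (0, 2) → (0, 3)
  down: (0, 3) → (1, 3)
  right: (1, 3) → (1, 4)
  right: (1, 4) → (1, 5)
  right: (1, 5) → (1, 6)
Final position: (1, 6)

Path taken:

┌───────┬───────────┬───┐
│A → → ↓│           │   │
│ ┌───╴ └───────┐ ╷ │ ╷ │
│ │    ↳ → → B  │ │ │ │ │
│ │ ╶─┬───┬───┐ ╵ │ │ │ │
│ │   │   │   │   │ │ │ │
│ ├───┘ ╷ │ ╶─┴───┤ ├─┘ │
│ │     │ │       │ │   │
│ │ ┌───┤ └─┐ ╶───┘ │ ╷ │
│ │ │   │   │       │ │ │
│ │ │ ╷ ├─┐ │ ┌─────┘ │ │
│ │ │ │ │ │ │ │       │ │
│ │ │ │ ╵ │ │ │ ╶─┐ ┌─┘ │
│ │ │ │   │ │ │   │ │   │
│ │ ╵ ├─╴ │ │ └─┐ │ └─┐ │
│ │   │   │ │   │ │   │ │
│ ├─╴ ├───┤ ├─╴ │ ├─╴ │ │
│ │   │   │ │   │ │   │ │
│ ╵ ╶─┴─┐ ╵ │ ╶─┴─┘ ┌─┘ │
│       │   │       │   │
└───────┴───┴───────┴───┘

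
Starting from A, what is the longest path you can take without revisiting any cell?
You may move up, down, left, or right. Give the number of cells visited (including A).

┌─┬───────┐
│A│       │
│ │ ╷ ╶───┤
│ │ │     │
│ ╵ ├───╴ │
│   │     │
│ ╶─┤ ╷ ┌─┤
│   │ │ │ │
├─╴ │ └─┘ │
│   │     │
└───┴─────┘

Finding longest simple path using DFS:
Start: (0, 0)
Longest path visits 18 cells
Path: A → down → down → right → up → up → right → down → right → right → down → left → left → down → down → right → right → up

Solution:

┌─┬───────┐
│A│↱ ↓    │
│ │ ╷ ╶───┤
│↓│↑│↳ → ↓│
│ ╵ ├───╴ │
│↳ ↑│↓ ← ↲│
│ ╶─┤ ╷ ┌─┤
│   │↓│ │B│
├─╴ │ └─┘ │
│   │↳ → ↑│
└───┴─────┘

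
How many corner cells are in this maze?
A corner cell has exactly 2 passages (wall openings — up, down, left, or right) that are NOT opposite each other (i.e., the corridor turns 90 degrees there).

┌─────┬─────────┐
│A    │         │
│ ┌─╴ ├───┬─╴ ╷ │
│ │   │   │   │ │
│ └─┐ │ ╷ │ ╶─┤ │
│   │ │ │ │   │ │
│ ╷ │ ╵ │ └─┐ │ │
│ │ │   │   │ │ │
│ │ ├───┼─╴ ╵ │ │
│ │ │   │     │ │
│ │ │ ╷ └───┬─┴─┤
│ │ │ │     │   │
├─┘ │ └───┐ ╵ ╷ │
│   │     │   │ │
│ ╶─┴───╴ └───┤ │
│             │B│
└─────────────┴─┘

Counting corner cells (2 non-opposite passages):
Total corners: 28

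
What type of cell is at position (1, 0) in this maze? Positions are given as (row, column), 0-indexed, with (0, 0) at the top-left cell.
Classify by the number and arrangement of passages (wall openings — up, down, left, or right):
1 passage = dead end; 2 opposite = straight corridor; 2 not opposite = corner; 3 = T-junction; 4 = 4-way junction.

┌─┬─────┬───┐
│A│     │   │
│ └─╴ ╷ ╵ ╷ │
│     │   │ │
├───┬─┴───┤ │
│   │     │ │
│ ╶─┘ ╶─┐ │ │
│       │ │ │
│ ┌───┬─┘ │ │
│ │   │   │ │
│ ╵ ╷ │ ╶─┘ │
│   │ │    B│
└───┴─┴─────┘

Checking cell at (1, 0):
Number of passages: 2
Cell type: corner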